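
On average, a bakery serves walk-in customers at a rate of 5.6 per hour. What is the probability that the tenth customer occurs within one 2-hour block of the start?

Over the interval, μ = 5.6 × 2 = 11.2 (a 2-hour block = 2 hours).
The tenth arrival falls in the interval iff at least 10 events occur there: P(S_10 ≤ t) = P(N ≥ 10) = 1 − P(N ≤ 9) ≈ 0.6808.

0.6808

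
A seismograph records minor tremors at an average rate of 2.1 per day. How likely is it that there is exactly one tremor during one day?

0.2572

With mean μ = 2.1 per day,
P(N = 1) = e^(−μ) μ^1/1! = e^(−2.1) · 2.1^1/1 ≈ 0.2572.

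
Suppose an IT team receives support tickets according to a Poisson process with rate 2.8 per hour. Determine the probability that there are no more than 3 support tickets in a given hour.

With mean μ = 2.8 per hour,
P(N ≤ 3) = Σ_{j=0}^{3} e^(−μ) μ^j/j! ≈ 0.6919.

0.6919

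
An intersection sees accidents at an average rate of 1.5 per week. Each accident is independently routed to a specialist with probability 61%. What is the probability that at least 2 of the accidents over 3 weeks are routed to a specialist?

Thinning: the accidents that are routed to a specialist themselves form a Poisson process with rate 0.61 × 1.5 = 0.915 per week.
Over the interval, μ = 0.915 × 3 = 2.745 (3 weeks).
P(N ≥ 2) = 1 − P(N ≤ 1) ≈ 0.7594.

0.7594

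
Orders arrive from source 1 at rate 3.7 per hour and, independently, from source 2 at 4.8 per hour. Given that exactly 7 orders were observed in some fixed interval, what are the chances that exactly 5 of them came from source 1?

0.1047

Given the total, each event is independently from source 1 with probability p = λ_1/(λ_1+λ_2) = 3.7/8.5 ≈ 0.4353.
So K ~ Binomial(7, 3.7/8.5): P(K = 5) = C(7,5) · (3.7/8.5)^5 · (4.8/8.5)^2 ≈ 0.1047.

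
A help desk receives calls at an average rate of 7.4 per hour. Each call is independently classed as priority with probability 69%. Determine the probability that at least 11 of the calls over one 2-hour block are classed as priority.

0.4435

Thinning: the calls that are classed as priority themselves form a Poisson process with rate 0.69 × 7.4 = 5.106 per hour.
Over the interval, μ = 5.106 × 2 = 10.212 (a 2-hour block = 2 hours).
P(N ≥ 11) = 1 − P(N ≤ 10) ≈ 0.4435.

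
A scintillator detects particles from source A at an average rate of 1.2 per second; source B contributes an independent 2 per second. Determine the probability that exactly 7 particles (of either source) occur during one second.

0.0278

Independent Poisson processes superpose: combined rate λ = 1.2 + 2 = 3.2 per second.
So μ = 3.2.
P(N = 7) = e^(−3.2) · 3.2^7/7! ≈ 0.0278.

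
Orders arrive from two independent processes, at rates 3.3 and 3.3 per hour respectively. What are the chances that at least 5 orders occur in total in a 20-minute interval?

0.0725

Independent Poisson processes superpose: combined rate λ = 3.3 + 3.3 = 6.6 per hour.
Over the interval, μ = 6.6 × 1/3 = 2.2 (a 20-minute interval = 1/3 hours).
P(N ≥ 5) = 1 − P(N ≤ 4) ≈ 0.0725.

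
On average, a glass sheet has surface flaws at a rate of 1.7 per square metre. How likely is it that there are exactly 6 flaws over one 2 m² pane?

Over the interval, μ = 1.7 × 2 = 3.4 (a 2 m² pane = 2 square metres).
P(N = 6) = e^(−μ) μ^6/6! = e^(−3.4) · 3.4^6/720 ≈ 0.0716.

0.0716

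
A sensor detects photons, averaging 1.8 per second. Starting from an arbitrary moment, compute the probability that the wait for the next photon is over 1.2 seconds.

0.1153

The wait for the next event is exponential with rate λ = 1.8 per second.
P(T > 1.2) = e^(−λt) = e^(−1.8 × 1.2) = e^(−2.16) ≈ 0.1153.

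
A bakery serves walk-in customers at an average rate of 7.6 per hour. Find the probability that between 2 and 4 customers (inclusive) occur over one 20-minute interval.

0.6062

Over the interval, μ = 7.6 × 1/3 ≈ 2.53333 (a 20-minute interval = 1/3 hours).
P(2 ≤ N ≤ 4) = Σ_{j=2}^{4} e^(−2.53333) · 2.53333^j/j! ≈ 0.6062.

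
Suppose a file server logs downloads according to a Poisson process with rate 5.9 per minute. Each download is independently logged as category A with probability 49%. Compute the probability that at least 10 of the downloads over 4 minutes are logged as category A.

0.7174

Thinning: the downloads that are logged as category A themselves form a Poisson process with rate 0.49 × 5.9 = 2.891 per minute.
Over the interval, μ = 2.891 × 4 = 11.564 (4 minutes).
P(N ≥ 10) = 1 − P(N ≤ 9) ≈ 0.7174.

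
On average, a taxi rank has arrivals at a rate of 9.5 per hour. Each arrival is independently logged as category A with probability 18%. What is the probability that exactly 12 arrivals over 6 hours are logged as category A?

Thinning: the arrivals that are logged as category A themselves form a Poisson process with rate 0.18 × 9.5 = 1.71 per hour.
Over the interval, μ = 1.71 × 6 = 10.26 (6 hours).
P(N = 12) = e^(−10.26) · 10.26^12/12! ≈ 0.0994.

0.0994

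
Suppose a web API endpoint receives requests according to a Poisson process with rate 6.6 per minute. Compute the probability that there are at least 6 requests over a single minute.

0.6453

With mean μ = 6.6 per minute,
P(N ≥ 6) = 1 − P(N ≤ 5) = 1 − Σ_{j=0}^{5} e^(−μ) μ^j/j! ≈ 0.6453.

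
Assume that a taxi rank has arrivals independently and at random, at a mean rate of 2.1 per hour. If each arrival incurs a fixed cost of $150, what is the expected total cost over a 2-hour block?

$630

E[N] = 2.1 × 2 = 4.2 (a 2-hour block = 2 hours); E[cost] = 4.2 × $150 = $630.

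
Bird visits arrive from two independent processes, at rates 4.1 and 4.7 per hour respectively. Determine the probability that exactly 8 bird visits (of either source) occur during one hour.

Independent Poisson processes superpose: combined rate λ = 4.1 + 4.7 = 8.8 per hour.
So μ = 8.8.
P(N = 8) = e^(−8.8) · 8.8^8/8! ≈ 0.1344.

0.1344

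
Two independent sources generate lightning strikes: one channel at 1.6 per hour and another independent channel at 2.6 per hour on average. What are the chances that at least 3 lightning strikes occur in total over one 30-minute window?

Independent Poisson processes superpose: combined rate λ = 1.6 + 2.6 = 4.2 per hour.
Over the interval, μ = 4.2 × 0.5 = 2.1 (a 30-minute window = 0.5 hours).
P(N ≥ 3) = 1 − P(N ≤ 2) ≈ 0.3504.

0.3504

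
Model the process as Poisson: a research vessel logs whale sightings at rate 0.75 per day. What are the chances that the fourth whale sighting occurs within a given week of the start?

0.7683

Over the interval, μ = 0.75 × 7 = 5.25 (a week = 7 days).
The fourth arrival falls in the interval iff at least 4 events occur there: P(S_4 ≤ t) = P(N ≥ 4) = 1 − P(N ≤ 3) ≈ 0.7683.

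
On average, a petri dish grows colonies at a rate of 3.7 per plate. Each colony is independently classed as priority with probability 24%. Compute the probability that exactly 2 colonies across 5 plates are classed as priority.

0.1163

Thinning: the colonies that are classed as priority themselves form a Poisson process with rate 0.24 × 3.7 = 0.888 per plate.
Over the interval, μ = 0.888 × 5 = 4.44 (5 plates).
P(N = 2) = e^(−4.44) · 4.44^2/2! ≈ 0.1163.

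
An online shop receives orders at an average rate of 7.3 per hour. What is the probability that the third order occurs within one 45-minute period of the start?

0.9101

Over the interval, μ = 7.3 × 0.75 = 5.475 (a 45-minute period = 0.75 hours).
The third arrival falls in the interval iff at least 3 events occur there: P(S_3 ≤ t) = P(N ≥ 3) = 1 − P(N ≤ 2) ≈ 0.9101.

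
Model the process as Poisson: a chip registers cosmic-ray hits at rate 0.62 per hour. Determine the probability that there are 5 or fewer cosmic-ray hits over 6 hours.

Over the interval, μ = 0.62 × 6 = 3.72 (6 hours).
P(N ≤ 5) = Σ_{j=0}^{5} e^(−μ) μ^j/j! ≈ 0.8272.

0.8272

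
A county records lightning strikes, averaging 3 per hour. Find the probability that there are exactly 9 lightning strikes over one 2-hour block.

Over the interval, μ = 3 × 2 = 6 (a 2-hour block = 2 hours).
P(N = 9) = e^(−μ) μ^9/9! = e^(−6) · 6^9/362880 ≈ 0.0688.

0.0688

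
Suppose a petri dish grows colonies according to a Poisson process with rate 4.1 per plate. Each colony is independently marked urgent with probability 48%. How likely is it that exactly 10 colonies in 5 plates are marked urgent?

0.1249

Thinning: the colonies that are marked urgent themselves form a Poisson process with rate 0.48 × 4.1 = 1.968 per plate.
Over the interval, μ = 1.968 × 5 = 9.84 (5 plates).
P(N = 10) = e^(−9.84) · 9.84^10/10! ≈ 0.1249.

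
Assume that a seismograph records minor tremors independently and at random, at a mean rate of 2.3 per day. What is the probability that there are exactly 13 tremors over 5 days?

0.1001

Over the interval, μ = 2.3 × 5 = 11.5 (5 days).
P(N = 13) = e^(−μ) μ^13/13! = e^(−11.5) · 11.5^13/6227020800 ≈ 0.1001.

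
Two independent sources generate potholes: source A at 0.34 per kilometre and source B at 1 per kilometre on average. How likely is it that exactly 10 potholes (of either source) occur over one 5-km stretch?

0.0618

Independent Poisson processes superpose: combined rate λ = 0.34 + 1 = 1.34 per kilometre.
Over the interval, μ = 1.34 × 5 = 6.7 (a 5-km stretch = 5 kilometres).
P(N = 10) = e^(−6.7) · 6.7^10/10! ≈ 0.0618.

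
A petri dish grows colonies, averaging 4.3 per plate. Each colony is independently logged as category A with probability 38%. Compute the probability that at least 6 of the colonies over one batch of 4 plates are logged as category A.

0.6362

Thinning: the colonies that are logged as category A themselves form a Poisson process with rate 0.38 × 4.3 = 1.634 per plate.
Over the interval, μ = 1.634 × 4 = 6.536 (a batch of 4 plates = 4 plates).
P(N ≥ 6) = 1 − P(N ≤ 5) ≈ 0.6362.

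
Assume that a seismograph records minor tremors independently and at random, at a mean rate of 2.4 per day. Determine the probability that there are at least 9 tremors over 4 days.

0.6204

Over the interval, μ = 2.4 × 4 = 9.6 (4 days).
P(N ≥ 9) = 1 − P(N ≤ 8) = 1 − Σ_{j=0}^{8} e^(−μ) μ^j/j! ≈ 0.6204.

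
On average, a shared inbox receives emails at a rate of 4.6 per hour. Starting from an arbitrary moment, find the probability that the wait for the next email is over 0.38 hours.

The wait for the next event is exponential with rate λ = 4.6 per hour.
P(T > 0.38) = e^(−λt) = e^(−4.6 × 0.38) = e^(−1.748) ≈ 0.1741.

0.1741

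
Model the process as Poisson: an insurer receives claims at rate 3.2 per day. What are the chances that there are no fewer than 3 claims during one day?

0.6201

With mean μ = 3.2 per day,
P(N ≥ 3) = 1 − P(N ≤ 2) = 1 − Σ_{j=0}^{2} e^(−μ) μ^j/j! ≈ 0.6201.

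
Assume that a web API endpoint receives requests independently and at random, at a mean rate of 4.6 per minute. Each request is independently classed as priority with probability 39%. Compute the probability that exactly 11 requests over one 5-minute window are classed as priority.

0.0964

Thinning: the requests that are classed as priority themselves form a Poisson process with rate 0.39 × 4.6 = 1.794 per minute.
Over the interval, μ = 1.794 × 5 = 8.97 (a 5-minute window = 5 minutes).
P(N = 11) = e^(−8.97) · 8.97^11/11! ≈ 0.0964.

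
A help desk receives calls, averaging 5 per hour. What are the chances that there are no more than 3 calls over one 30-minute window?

0.7576

Over the interval, μ = 5 × 0.5 = 2.5 (a 30-minute window = 0.5 hours).
P(N ≤ 3) = Σ_{j=0}^{3} e^(−μ) μ^j/j! ≈ 0.7576.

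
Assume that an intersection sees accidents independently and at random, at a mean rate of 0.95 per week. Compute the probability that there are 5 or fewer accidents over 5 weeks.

Over the interval, μ = 0.95 × 5 = 4.75 (5 weeks).
P(N ≤ 5) = Σ_{j=0}^{5} e^(−μ) μ^j/j! ≈ 0.6597.

0.6597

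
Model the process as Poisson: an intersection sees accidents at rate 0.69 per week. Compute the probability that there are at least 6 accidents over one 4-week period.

0.0617

Over the interval, μ = 0.69 × 4 = 2.76 (a 4-week period = 4 weeks).
P(N ≥ 6) = 1 − P(N ≤ 5) = 1 − Σ_{j=0}^{5} e^(−μ) μ^j/j! ≈ 0.0617.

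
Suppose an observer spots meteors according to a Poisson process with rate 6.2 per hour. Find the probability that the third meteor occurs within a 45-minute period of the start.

0.8426

Over the interval, μ = 6.2 × 0.75 = 4.65 (a 45-minute period = 0.75 hours).
The third arrival falls in the interval iff at least 3 events occur there: P(S_3 ≤ t) = P(N ≥ 3) = 1 − P(N ≤ 2) ≈ 0.8426.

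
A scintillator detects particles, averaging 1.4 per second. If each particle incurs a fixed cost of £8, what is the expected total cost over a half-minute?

E[N] = 1.4 × 30 = 42 (a half-minute = 30 seconds); E[cost] = 42 × £8 = £336.

£336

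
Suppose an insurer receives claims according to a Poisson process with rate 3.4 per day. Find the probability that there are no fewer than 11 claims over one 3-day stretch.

0.4420

Over the interval, μ = 3.4 × 3 = 10.2 (a 3-day stretch = 3 days).
P(N ≥ 11) = 1 − P(N ≤ 10) = 1 − Σ_{j=0}^{10} e^(−μ) μ^j/j! ≈ 0.4420.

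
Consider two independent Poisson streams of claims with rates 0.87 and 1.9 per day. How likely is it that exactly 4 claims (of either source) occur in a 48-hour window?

0.1541

Independent Poisson processes superpose: combined rate λ = 0.87 + 1.9 = 2.77 per day.
Over the interval, μ = 2.77 × 2 = 5.54 (a 48-hour window = 2 days).
P(N = 4) = e^(−5.54) · 5.54^4/4! ≈ 0.1541.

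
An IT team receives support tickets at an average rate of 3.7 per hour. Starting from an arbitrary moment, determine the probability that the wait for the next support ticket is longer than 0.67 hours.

The wait for the next event is exponential with rate λ = 3.7 per hour.
P(T > 0.67) = e^(−λt) = e^(−3.7 × 0.67) = e^(−2.479) ≈ 0.0838.

0.0838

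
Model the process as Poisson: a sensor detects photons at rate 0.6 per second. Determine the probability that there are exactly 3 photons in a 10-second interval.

Over the interval, μ = 0.6 × 10 = 6 (a 10-second interval = 10 seconds).
P(N = 3) = e^(−μ) μ^3/3! = e^(−6) · 6^3/6 ≈ 0.0892.

0.0892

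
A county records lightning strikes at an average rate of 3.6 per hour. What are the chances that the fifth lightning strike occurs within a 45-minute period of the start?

0.1371

Over the interval, μ = 3.6 × 0.75 = 2.7 (a 45-minute period = 0.75 hours).
The fifth arrival falls in the interval iff at least 5 events occur there: P(S_5 ≤ t) = P(N ≥ 5) = 1 − P(N ≤ 4) ≈ 0.1371.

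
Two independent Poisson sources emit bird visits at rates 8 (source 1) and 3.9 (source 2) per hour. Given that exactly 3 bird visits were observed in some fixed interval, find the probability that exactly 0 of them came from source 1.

0.0352

Given the total, each event is independently from source 1 with probability p = λ_1/(λ_1+λ_2) = 8/11.9 ≈ 0.6723.
So K ~ Binomial(3, 8/11.9): P(K = 0) = C(3,0) · (8/11.9)^0 · (3.9/11.9)^3 ≈ 0.0352.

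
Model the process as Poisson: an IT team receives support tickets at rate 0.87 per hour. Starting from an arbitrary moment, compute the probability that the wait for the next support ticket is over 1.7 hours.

0.2279

The wait for the next event is exponential with rate λ = 0.87 per hour.
P(T > 1.7) = e^(−λt) = e^(−0.87 × 1.7) = e^(−1.479) ≈ 0.2279.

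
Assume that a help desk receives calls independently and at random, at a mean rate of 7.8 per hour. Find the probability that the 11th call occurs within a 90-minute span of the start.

Over the interval, μ = 7.8 × 1.5 = 11.7 (a 90-minute span = 1.5 hours).
The 11th arrival falls in the interval iff at least 11 events occur there: P(S_11 ≤ t) = P(N ≥ 11) = 1 − P(N ≤ 10) ≈ 0.6206.

0.6206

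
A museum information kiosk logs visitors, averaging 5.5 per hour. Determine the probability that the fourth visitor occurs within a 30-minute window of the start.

Over the interval, μ = 5.5 × 0.5 = 2.75 (a 30-minute window = 0.5 hours).
The fourth arrival falls in the interval iff at least 4 events occur there: P(S_4 ≤ t) = P(N ≥ 4) = 1 − P(N ≤ 3) ≈ 0.2970.

0.2970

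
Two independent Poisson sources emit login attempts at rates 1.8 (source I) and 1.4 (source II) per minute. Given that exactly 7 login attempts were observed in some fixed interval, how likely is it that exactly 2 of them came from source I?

Given the total, each event is independently from source I with probability p = λ_I/(λ_I+λ_II) = 1.8/3.2 = 0.5625.
So K ~ Binomial(7, 1.8/3.2): P(K = 2) = C(7,2) · (1.8/3.2)^2 · (1.4/3.2)^5 ≈ 0.1065.

0.1065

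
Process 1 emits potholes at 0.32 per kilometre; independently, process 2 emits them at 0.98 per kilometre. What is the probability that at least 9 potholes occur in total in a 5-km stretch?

0.2084

Independent Poisson processes superpose: combined rate λ = 0.32 + 0.98 = 1.3 per kilometre.
Over the interval, μ = 1.3 × 5 = 6.5 (a 5-km stretch = 5 kilometres).
P(N ≥ 9) = 1 − P(N ≤ 8) ≈ 0.2084.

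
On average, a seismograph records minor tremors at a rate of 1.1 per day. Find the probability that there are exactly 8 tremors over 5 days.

0.0849

Over the interval, μ = 1.1 × 5 = 5.5 (5 days).
P(N = 8) = e^(−μ) μ^8/8! = e^(−5.5) · 5.5^8/40320 ≈ 0.0849.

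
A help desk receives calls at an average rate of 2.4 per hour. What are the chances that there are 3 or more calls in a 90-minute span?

Over the interval, μ = 2.4 × 1.5 = 3.6 (a 90-minute span = 1.5 hours).
P(N ≥ 3) = 1 − P(N ≤ 2) = 1 − Σ_{j=0}^{2} e^(−μ) μ^j/j! ≈ 0.6973.

0.6973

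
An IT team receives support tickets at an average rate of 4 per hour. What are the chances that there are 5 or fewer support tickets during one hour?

0.7851

With mean μ = 4 per hour,
P(N ≤ 5) = Σ_{j=0}^{5} e^(−μ) μ^j/j! ≈ 0.7851.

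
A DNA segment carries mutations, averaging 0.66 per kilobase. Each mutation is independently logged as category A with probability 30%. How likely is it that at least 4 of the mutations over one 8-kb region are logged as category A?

Thinning: the mutations that are logged as category A themselves form a Poisson process with rate 0.3 × 0.66 = 0.198 per kilobase.
Over the interval, μ = 0.198 × 8 = 1.584 (an 8-kb region = 8 kilobases).
P(N ≥ 4) = 1 − P(N ≤ 3) ≈ 0.0766.

0.0766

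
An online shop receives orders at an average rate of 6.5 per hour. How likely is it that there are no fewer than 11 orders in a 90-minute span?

Over the interval, μ = 6.5 × 1.5 = 9.75 (a 90-minute span = 1.5 hours).
P(N ≥ 11) = 1 − P(N ≤ 10) = 1 − Σ_{j=0}^{10} e^(−μ) μ^j/j! ≈ 0.3857.

0.3857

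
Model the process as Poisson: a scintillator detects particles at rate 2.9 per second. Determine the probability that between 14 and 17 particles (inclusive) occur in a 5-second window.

Over the interval, μ = 2.9 × 5 = 14.5 (a 5-second window = 5 seconds).
P(14 ≤ N ≤ 17) = Σ_{j=14}^{17} e^(−14.5) · 14.5^j/j! ≈ 0.3772.

0.3772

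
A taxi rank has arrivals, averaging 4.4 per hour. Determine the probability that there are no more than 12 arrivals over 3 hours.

0.4413

Over the interval, μ = 4.4 × 3 = 13.2 (3 hours).
P(N ≤ 12) = Σ_{j=0}^{12} e^(−μ) μ^j/j! ≈ 0.4413.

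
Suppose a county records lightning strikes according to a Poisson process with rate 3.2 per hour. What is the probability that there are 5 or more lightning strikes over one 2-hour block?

Over the interval, μ = 3.2 × 2 = 6.4 (a 2-hour block = 2 hours).
P(N ≥ 5) = 1 − P(N ≤ 4) = 1 − Σ_{j=0}^{4} e^(−μ) μ^j/j! ≈ 0.7649.

0.7649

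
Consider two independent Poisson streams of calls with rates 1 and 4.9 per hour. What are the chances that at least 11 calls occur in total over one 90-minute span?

Independent Poisson processes superpose: combined rate λ = 1 + 4.9 = 5.9 per hour.
Over the interval, μ = 5.9 × 1.5 = 8.85 (a 90-minute span = 1.5 hours).
P(N ≥ 11) = 1 − P(N ≤ 10) ≈ 0.2764.

0.2764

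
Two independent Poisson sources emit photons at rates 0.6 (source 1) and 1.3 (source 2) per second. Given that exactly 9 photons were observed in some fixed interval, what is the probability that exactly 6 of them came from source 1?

Given the total, each event is independently from source 1 with probability p = λ_1/(λ_1+λ_2) = 0.6/1.9 ≈ 0.3158.
So K ~ Binomial(9, 0.6/1.9): P(K = 6) = C(9,6) · (0.6/1.9)^6 · (1.3/1.9)^3 ≈ 0.0267.

0.0267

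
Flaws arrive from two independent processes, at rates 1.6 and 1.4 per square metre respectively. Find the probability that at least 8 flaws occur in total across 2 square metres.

0.2560

Independent Poisson processes superpose: combined rate λ = 1.6 + 1.4 = 3 per square metre.
Over the interval, μ = 3 × 2 = 6 (2 square metres).
P(N ≥ 8) = 1 − P(N ≤ 7) ≈ 0.2560.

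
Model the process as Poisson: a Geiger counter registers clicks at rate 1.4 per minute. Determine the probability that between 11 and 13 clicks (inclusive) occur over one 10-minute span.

0.2888

Over the interval, μ = 1.4 × 10 = 14 (a 10-minute span = 10 minutes).
P(11 ≤ N ≤ 13) = Σ_{j=11}^{13} e^(−14) · 14^j/j! ≈ 0.2888.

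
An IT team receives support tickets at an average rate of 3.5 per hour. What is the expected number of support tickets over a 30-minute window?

E[N] = λt = 3.5 × 0.5 = 1.75 (a 30-minute window = 0.5 hours).

1.75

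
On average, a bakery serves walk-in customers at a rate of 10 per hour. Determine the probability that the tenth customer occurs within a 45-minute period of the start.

Over the interval, μ = 10 × 0.75 = 7.5 (a 45-minute period = 0.75 hours).
The tenth arrival falls in the interval iff at least 10 events occur there: P(S_10 ≤ t) = P(N ≥ 10) = 1 − P(N ≤ 9) ≈ 0.2236.

0.2236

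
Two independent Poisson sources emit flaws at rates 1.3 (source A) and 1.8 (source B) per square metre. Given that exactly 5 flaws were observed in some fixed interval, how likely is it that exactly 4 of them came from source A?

0.0898

Given the total, each event is independently from source A with probability p = λ_A/(λ_A+λ_B) = 1.3/3.1 ≈ 0.4194.
So K ~ Binomial(5, 1.3/3.1): P(K = 4) = C(5,4) · (1.3/3.1)^4 · (1.8/3.1)^1 ≈ 0.0898.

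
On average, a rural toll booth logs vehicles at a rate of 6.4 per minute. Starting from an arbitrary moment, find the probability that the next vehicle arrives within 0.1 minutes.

0.4727

Inter-arrival times are exponential with rate λ = 6.4 per minute.
P(T ≤ 0.1) = 1 − e^(−λt) = 1 − e^(−6.4 × 0.1) = 1 − e^(−0.64) ≈ 0.4727.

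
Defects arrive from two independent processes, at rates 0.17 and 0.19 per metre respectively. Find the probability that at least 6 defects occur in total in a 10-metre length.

0.1559

Independent Poisson processes superpose: combined rate λ = 0.17 + 0.19 = 0.36 per metre.
Over the interval, μ = 0.36 × 10 = 3.6 (a 10-metre length = 10 metres).
P(N ≥ 6) = 1 − P(N ≤ 5) ≈ 0.1559.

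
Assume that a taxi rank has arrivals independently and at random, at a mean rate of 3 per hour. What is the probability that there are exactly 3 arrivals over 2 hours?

Over the interval, μ = 3 × 2 = 6 (2 hours).
P(N = 3) = e^(−μ) μ^3/3! = e^(−6) · 6^3/6 ≈ 0.0892.

0.0892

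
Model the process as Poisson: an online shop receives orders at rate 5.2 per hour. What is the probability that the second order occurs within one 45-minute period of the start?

0.9008

Over the interval, μ = 5.2 × 0.75 = 3.9 (a 45-minute period = 0.75 hours).
The second arrival falls in the interval iff at least 2 events occur there: P(S_2 ≤ t) = P(N ≥ 2) = 1 − P(N ≤ 1) ≈ 0.9008.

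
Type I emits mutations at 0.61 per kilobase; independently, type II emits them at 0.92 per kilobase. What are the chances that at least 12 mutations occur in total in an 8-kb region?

Independent Poisson processes superpose: combined rate λ = 0.61 + 0.92 = 1.53 per kilobase.
Over the interval, μ = 1.53 × 8 = 12.24 (an 8-kb region = 8 kilobases).
P(N ≥ 12) = 1 − P(N ≤ 11) ≈ 0.5656.

0.5656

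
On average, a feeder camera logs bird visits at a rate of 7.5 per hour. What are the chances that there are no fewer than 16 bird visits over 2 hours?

Over the interval, μ = 7.5 × 2 = 15 (2 hours).
P(N ≥ 16) = 1 − P(N ≤ 15) = 1 − Σ_{j=0}^{15} e^(−μ) μ^j/j! ≈ 0.4319.

0.4319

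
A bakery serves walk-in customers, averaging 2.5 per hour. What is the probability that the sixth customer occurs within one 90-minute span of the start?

0.1771

Over the interval, μ = 2.5 × 1.5 = 3.75 (a 90-minute span = 1.5 hours).
The sixth arrival falls in the interval iff at least 6 events occur there: P(S_6 ≤ t) = P(N ≥ 6) = 1 − P(N ≤ 5) ≈ 0.1771.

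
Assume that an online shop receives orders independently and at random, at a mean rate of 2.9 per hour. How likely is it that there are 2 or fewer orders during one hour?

0.4460

With mean μ = 2.9 per hour,
P(N ≤ 2) = Σ_{j=0}^{2} e^(−μ) μ^j/j! ≈ 0.4460.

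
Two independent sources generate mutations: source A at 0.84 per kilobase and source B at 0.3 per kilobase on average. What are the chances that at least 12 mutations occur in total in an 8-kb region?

0.2088

Independent Poisson processes superpose: combined rate λ = 0.84 + 0.3 = 1.14 per kilobase.
Over the interval, μ = 1.14 × 8 = 9.12 (an 8-kb region = 8 kilobases).
P(N ≥ 12) = 1 − P(N ≤ 11) ≈ 0.2088.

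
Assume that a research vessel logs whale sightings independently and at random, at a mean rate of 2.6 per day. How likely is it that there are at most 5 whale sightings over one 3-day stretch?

0.2103

Over the interval, μ = 2.6 × 3 = 7.8 (a 3-day stretch = 3 days).
P(N ≤ 5) = Σ_{j=0}^{5} e^(−μ) μ^j/j! ≈ 0.2103.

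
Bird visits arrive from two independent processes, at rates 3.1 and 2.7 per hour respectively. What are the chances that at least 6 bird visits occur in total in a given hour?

0.5217

Independent Poisson processes superpose: combined rate λ = 3.1 + 2.7 = 5.8 per hour.
So μ = 5.8.
P(N ≥ 6) = 1 − P(N ≤ 5) ≈ 0.5217.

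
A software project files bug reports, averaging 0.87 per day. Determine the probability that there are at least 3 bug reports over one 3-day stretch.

Over the interval, μ = 0.87 × 3 = 2.61 (a 3-day stretch = 3 days).
P(N ≥ 3) = 1 − P(N ≤ 2) = 1 − Σ_{j=0}^{2} e^(−μ) μ^j/j! ≈ 0.4841.

0.4841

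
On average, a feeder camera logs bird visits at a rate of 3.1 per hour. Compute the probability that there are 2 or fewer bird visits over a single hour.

0.4012

With mean μ = 3.1 per hour,
P(N ≤ 2) = Σ_{j=0}^{2} e^(−μ) μ^j/j! ≈ 0.4012.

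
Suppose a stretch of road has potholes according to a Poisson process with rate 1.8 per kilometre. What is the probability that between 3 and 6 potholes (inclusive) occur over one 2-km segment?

0.6240

Over the interval, μ = 1.8 × 2 = 3.6 (a 2-km segment = 2 kilometres).
P(3 ≤ N ≤ 6) = Σ_{j=3}^{6} e^(−3.6) · 3.6^j/j! ≈ 0.6240.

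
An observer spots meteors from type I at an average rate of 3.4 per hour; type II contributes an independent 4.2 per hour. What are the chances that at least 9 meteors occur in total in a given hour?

0.3518

Independent Poisson processes superpose: combined rate λ = 3.4 + 4.2 = 7.6 per hour.
So μ = 7.6.
P(N ≥ 9) = 1 − P(N ≤ 8) ≈ 0.3518.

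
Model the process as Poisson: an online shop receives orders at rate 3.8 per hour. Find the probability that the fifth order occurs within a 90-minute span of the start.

0.6728

Over the interval, μ = 3.8 × 1.5 = 5.7 (a 90-minute span = 1.5 hours).
The fifth arrival falls in the interval iff at least 5 events occur there: P(S_5 ≤ t) = P(N ≥ 5) = 1 − P(N ≤ 4) ≈ 0.6728.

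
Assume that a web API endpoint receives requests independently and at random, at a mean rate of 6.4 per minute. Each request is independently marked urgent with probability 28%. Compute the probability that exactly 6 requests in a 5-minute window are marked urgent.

0.0923

Thinning: the requests that are marked urgent themselves form a Poisson process with rate 0.28 × 6.4 = 1.792 per minute.
Over the interval, μ = 1.792 × 5 = 8.96 (a 5-minute window = 5 minutes).
P(N = 6) = e^(−8.96) · 8.96^6/6! ≈ 0.0923.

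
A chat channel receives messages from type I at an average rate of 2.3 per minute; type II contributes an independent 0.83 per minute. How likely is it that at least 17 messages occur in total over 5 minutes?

0.3994

Independent Poisson processes superpose: combined rate λ = 2.3 + 0.83 = 3.13 per minute.
Over the interval, μ = 3.13 × 5 = 15.65 (5 minutes).
P(N ≥ 17) = 1 − P(N ≤ 16) ≈ 0.3994.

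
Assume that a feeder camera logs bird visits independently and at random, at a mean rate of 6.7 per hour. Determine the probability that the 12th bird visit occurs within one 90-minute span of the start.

0.3089

Over the interval, μ = 6.7 × 1.5 = 10.05 (a 90-minute span = 1.5 hours).
The 12th arrival falls in the interval iff at least 12 events occur there: P(S_12 ≤ t) = P(N ≥ 12) = 1 − P(N ≤ 11) ≈ 0.3089.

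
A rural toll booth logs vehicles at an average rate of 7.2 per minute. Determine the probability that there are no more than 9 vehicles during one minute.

0.8096

With mean μ = 7.2 per minute,
P(N ≤ 9) = Σ_{j=0}^{9} e^(−μ) μ^j/j! ≈ 0.8096.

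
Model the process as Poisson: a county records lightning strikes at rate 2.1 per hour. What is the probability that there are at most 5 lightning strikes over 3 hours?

Over the interval, μ = 2.1 × 3 = 6.3 (3 hours).
P(N ≤ 5) = Σ_{j=0}^{5} e^(−μ) μ^j/j! ≈ 0.3988.

0.3988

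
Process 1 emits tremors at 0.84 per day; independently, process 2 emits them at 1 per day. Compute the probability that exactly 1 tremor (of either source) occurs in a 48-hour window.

Independent Poisson processes superpose: combined rate λ = 0.84 + 1 = 1.84 per day.
Over the interval, μ = 1.84 × 2 = 3.68 (a 48-hour window = 2 days).
P(N = 1) = e^(−3.68) · 3.68^1/1! ≈ 0.0928.

0.0928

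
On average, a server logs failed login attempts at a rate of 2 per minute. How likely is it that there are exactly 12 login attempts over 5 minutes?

0.0948

Over the interval, μ = 2 × 5 = 10 (5 minutes).
P(N = 12) = e^(−μ) μ^12/12! = e^(−10) · 10^12/479001600 ≈ 0.0948.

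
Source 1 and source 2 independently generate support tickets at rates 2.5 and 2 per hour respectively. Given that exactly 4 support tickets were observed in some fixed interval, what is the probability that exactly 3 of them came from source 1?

Given the total, each event is independently from source 1 with probability p = λ_1/(λ_1+λ_2) = 2.5/4.5 ≈ 0.5556.
So K ~ Binomial(4, 2.5/4.5): P(K = 3) = C(4,3) · (2.5/4.5)^3 · (2/4.5)^1 ≈ 0.3048.

0.3048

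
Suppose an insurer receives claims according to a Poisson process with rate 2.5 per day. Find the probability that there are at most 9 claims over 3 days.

Over the interval, μ = 2.5 × 3 = 7.5 (3 days).
P(N ≤ 9) = Σ_{j=0}^{9} e^(−μ) μ^j/j! ≈ 0.7764.

0.7764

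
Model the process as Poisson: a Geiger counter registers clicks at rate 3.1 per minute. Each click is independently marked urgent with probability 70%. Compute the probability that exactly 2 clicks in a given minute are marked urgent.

0.2688

Thinning: the clicks that are marked urgent themselves form a Poisson process with rate 0.7 × 3.1 = 2.17 per minute.
So μ = 2.17.
P(N = 2) = e^(−2.17) · 2.17^2/2! ≈ 0.2688.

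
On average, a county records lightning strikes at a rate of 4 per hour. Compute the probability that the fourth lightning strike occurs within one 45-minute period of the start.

Over the interval, μ = 4 × 0.75 = 3 (a 45-minute period = 0.75 hours).
The fourth arrival falls in the interval iff at least 4 events occur there: P(S_4 ≤ t) = P(N ≥ 4) = 1 − P(N ≤ 3) ≈ 0.3528.

0.3528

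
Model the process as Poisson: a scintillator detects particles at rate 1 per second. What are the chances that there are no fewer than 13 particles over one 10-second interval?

0.2084

Over the interval, μ = 1 × 10 = 10 (a 10-second interval = 10 seconds).
P(N ≥ 13) = 1 − P(N ≤ 12) = 1 − Σ_{j=0}^{12} e^(−μ) μ^j/j! ≈ 0.2084.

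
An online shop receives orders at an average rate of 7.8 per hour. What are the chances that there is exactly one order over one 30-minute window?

Over the interval, μ = 7.8 × 0.5 = 3.9 (a 30-minute window = 0.5 hours).
P(N = 1) = e^(−μ) μ^1/1! = e^(−3.9) · 3.9^1/1 ≈ 0.0789.

0.0789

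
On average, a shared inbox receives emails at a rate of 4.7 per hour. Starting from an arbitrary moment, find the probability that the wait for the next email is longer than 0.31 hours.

The wait for the next event is exponential with rate λ = 4.7 per hour.
P(T > 0.31) = e^(−λt) = e^(−4.7 × 0.31) = e^(−1.457) ≈ 0.2329.

0.2329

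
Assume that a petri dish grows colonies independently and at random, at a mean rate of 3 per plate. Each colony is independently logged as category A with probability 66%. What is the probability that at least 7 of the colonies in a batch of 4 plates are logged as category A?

Thinning: the colonies that are logged as category A themselves form a Poisson process with rate 0.66 × 3 = 1.98 per plate.
Over the interval, μ = 1.98 × 4 = 7.92 (a batch of 4 plates = 4 plates).
P(N ≥ 7) = 1 − P(N ≤ 6) ≈ 0.6768.

0.6768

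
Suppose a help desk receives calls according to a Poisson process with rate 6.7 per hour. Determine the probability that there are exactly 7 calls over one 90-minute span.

Over the interval, μ = 6.7 × 1.5 = 10.05 (a 90-minute span = 1.5 hours).
P(N = 7) = e^(−μ) μ^7/7! = e^(−10.05) · 10.05^7/5040 ≈ 0.0887.

0.0887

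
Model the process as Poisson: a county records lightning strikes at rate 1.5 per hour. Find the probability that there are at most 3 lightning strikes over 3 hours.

0.3423

Over the interval, μ = 1.5 × 3 = 4.5 (3 hours).
P(N ≤ 3) = Σ_{j=0}^{3} e^(−μ) μ^j/j! ≈ 0.3423.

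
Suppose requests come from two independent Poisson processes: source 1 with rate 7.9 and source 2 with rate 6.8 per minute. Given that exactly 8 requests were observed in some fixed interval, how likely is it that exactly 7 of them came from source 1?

0.0479

Given the total, each event is independently from source 1 with probability p = λ_1/(λ_1+λ_2) = 7.9/14.7 ≈ 0.5374.
So K ~ Binomial(8, 7.9/14.7): P(K = 7) = C(8,7) · (7.9/14.7)^7 · (6.8/14.7)^1 ≈ 0.0479.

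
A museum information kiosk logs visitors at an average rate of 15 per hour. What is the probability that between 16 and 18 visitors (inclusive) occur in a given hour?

0.2514

With mean μ = 15 per hour,
P(16 ≤ N ≤ 18) = Σ_{j=16}^{18} e^(−15) · 15^j/j! ≈ 0.2514.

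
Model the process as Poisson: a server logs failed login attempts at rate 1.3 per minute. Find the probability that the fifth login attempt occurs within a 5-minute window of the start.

0.7763

Over the interval, μ = 1.3 × 5 = 6.5 (a 5-minute window = 5 minutes).
The fifth arrival falls in the interval iff at least 5 events occur there: P(S_5 ≤ t) = P(N ≥ 5) = 1 − P(N ≤ 4) ≈ 0.7763.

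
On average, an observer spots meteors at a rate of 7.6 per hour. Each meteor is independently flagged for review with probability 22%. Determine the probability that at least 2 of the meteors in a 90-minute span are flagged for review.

Thinning: the meteors that are flagged for review themselves form a Poisson process with rate 0.22 × 7.6 = 1.672 per hour.
Over the interval, μ = 1.672 × 1.5 = 2.508 (a 90-minute span = 1.5 hours).
P(N ≥ 2) = 1 − P(N ≤ 1) ≈ 0.7143.

0.7143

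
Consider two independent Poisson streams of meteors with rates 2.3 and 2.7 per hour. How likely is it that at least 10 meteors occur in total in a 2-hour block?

0.5421

Independent Poisson processes superpose: combined rate λ = 2.3 + 2.7 = 5 per hour.
Over the interval, μ = 5 × 2 = 10 (a 2-hour block = 2 hours).
P(N ≥ 10) = 1 − P(N ≤ 9) ≈ 0.5421.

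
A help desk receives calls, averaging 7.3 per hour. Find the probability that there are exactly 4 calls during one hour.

0.0799

With mean μ = 7.3 per hour,
P(N = 4) = e^(−μ) μ^4/4! = e^(−7.3) · 7.3^4/24 ≈ 0.0799.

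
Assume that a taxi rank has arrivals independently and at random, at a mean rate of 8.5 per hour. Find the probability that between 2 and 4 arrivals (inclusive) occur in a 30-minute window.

0.5052

Over the interval, μ = 8.5 × 0.5 = 4.25 (a 30-minute window = 0.5 hours).
P(2 ≤ N ≤ 4) = Σ_{j=2}^{4} e^(−4.25) · 4.25^j/j! ≈ 0.5052.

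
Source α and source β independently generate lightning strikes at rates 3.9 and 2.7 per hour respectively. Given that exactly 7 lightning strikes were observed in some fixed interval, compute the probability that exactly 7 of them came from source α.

Given the total, each event is independently from source α with probability p = λ_α/(λ_α+λ_β) = 3.9/6.6 ≈ 0.5909.
So K ~ Binomial(7, 3.9/6.6): P(K = 7) = C(7,7) · (3.9/6.6)^7 · (2.7/6.6)^0 ≈ 0.0252.

0.0252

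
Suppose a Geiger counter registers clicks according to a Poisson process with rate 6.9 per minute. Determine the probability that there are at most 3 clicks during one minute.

With mean μ = 6.9 per minute,
P(N ≤ 3) = Σ_{j=0}^{3} e^(−μ) μ^j/j! ≈ 0.0871.

0.0871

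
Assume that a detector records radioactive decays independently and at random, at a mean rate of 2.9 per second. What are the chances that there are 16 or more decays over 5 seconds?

Over the interval, μ = 2.9 × 5 = 14.5 (5 seconds).
P(N ≥ 16) = 1 − P(N ≤ 15) = 1 − Σ_{j=0}^{15} e^(−μ) μ^j/j! ≈ 0.3808.

0.3808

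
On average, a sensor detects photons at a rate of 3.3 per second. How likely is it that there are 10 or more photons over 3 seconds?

Over the interval, μ = 3.3 × 3 = 9.9 (3 seconds).
P(N ≥ 10) = 1 − P(N ≤ 9) = 1 − Σ_{j=0}^{9} e^(−μ) μ^j/j! ≈ 0.5295.

0.5295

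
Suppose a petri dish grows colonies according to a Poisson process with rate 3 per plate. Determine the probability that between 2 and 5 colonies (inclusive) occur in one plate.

0.7169

With mean μ = 3 per plate,
P(2 ≤ N ≤ 5) = Σ_{j=2}^{5} e^(−3) · 3^j/j! ≈ 0.7169.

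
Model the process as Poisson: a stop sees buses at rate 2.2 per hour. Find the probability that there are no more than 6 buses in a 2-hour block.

0.8436

Over the interval, μ = 2.2 × 2 = 4.4 (a 2-hour block = 2 hours).
P(N ≤ 6) = Σ_{j=0}^{6} e^(−μ) μ^j/j! ≈ 0.8436.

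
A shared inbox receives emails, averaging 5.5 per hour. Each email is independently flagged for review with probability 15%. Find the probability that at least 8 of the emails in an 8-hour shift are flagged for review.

0.3419

Thinning: the emails that are flagged for review themselves form a Poisson process with rate 0.15 × 5.5 = 0.825 per hour.
Over the interval, μ = 0.825 × 8 = 6.6 (an 8-hour shift = 8 hours).
P(N ≥ 8) = 1 − P(N ≤ 7) ≈ 0.3419.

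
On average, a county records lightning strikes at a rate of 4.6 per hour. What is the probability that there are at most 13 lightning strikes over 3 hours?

Over the interval, μ = 4.6 × 3 = 13.8 (3 hours).
P(N ≤ 13) = Σ_{j=0}^{13} e^(−μ) μ^j/j! ≈ 0.4858.

0.4858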